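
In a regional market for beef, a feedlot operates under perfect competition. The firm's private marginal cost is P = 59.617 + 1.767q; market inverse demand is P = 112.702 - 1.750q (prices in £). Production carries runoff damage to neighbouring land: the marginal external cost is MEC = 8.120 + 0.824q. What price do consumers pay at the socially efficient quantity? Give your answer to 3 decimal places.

P = £94.575

Social marginal cost = private MC + MEC = 67.737 + 2.591q.
Set SMC = demand: 67.737 + 2.591q = 112.702 - 1.750q → q* = 10.3582.
Consumer price on the demand curve at q*: 112.702 − 1.750×10.3582 = 94.5752.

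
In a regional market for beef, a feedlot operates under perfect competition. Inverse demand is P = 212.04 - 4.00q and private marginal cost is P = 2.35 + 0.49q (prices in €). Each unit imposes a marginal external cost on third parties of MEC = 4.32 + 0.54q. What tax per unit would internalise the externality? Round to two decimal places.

Social marginal cost = private MC + MEC = 6.67 + 1.03q.
Set SMC = demand: 6.67 + 1.03q = 212.04 - 4.00q → q* = 40.8290.
The Pigouvian tax equals MEC at q*: 4.32 + 0.54×40.8290 = 26.3677.

tax = €26.37 per unit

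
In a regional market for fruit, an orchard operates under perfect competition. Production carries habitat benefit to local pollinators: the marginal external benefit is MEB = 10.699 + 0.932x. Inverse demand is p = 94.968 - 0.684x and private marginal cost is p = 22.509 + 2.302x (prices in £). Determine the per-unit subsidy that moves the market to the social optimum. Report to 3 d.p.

Social marginal cost = private MC − MEB = 11.810 + 1.370x.
Set SMC = demand: 11.810 + 1.370x = 94.968 - 0.684x → x* = 40.4859.
The Pigouvian subsidy equals MEB at x*: 10.699 + 0.932×40.4859 = 48.4319.

subsidy = £48.432 per unit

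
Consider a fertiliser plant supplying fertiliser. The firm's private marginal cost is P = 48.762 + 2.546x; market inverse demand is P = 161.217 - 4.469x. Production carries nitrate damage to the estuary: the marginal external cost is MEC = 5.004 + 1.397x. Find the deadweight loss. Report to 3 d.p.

DWL = 44.620

Market equilibrium (private): 48.762 + 2.546x = 161.217 - 4.469x → x_m = 16.0306.
Social marginal cost = private MC + MEC = 53.766 + 3.943x.
Set SMC = demand: 53.766 + 3.943x = 161.217 - 4.469x → x* = 12.7735.
The welfare-loss triangle has base |x_m − x*| and height MEC(x_m) (the vertical gap between SMC and demand is zero at x* and MEC at x_m).
DWL = ½ × 3.2571 × 27.3988 = 44.6203.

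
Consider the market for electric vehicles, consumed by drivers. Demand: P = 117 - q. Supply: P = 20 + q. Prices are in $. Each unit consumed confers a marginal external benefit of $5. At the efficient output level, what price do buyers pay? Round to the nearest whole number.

Social marginal benefit = demand + MEB = 122 - q.
Set SMB = MC: 122 - q = 20 + q → q* = 51.0000.
Consumer price on the demand curve at q*: 117 − 1×51.0000 = 66.0000.

P = $66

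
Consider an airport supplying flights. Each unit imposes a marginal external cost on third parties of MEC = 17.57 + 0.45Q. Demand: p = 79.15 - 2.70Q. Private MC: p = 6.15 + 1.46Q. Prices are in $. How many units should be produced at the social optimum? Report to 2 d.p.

Social marginal cost = private MC + MEC = 23.72 + 1.91Q.
Set SMC = demand: 23.72 + 1.91Q = 79.15 - 2.70Q → Q* = 12.0239.

Q* = 12.02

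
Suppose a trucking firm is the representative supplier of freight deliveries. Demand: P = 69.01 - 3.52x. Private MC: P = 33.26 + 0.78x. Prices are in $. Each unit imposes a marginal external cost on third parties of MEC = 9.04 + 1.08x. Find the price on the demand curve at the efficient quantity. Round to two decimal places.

P = $51.53

Social marginal cost = private MC + MEC = 42.30 + 1.86x.
Set SMC = demand: 42.30 + 1.86x = 69.01 - 3.52x → x* = 4.9647.
Consumer price on the demand curve at x*: 69.01 − 3.52×4.9647 = 51.5343.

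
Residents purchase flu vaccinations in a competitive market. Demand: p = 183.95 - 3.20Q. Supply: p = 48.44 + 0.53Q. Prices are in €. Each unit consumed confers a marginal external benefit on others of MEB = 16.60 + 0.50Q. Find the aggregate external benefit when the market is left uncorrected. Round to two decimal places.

€933.04

Market equilibrium (private): 48.44 + 0.53Q = 183.95 - 3.20Q → Q_m = 36.3298.
Total external benefit = ∫₀^{Q_m} (16.60 + 0.50Q) dQ = 16.60×36.3298 + ½×0.50×36.3298² = 933.0383.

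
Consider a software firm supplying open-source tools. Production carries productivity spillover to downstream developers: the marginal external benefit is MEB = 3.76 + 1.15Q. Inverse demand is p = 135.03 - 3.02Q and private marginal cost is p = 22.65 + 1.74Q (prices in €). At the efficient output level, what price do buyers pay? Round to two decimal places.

Social marginal cost = private MC − MEB = 18.89 + 0.59Q.
Set SMC = demand: 18.89 + 0.59Q = 135.03 - 3.02Q → Q* = 32.1717.
Consumer price on the demand curve at Q*: 135.03 − 3.02×32.1717 = 37.8715.

P = €37.87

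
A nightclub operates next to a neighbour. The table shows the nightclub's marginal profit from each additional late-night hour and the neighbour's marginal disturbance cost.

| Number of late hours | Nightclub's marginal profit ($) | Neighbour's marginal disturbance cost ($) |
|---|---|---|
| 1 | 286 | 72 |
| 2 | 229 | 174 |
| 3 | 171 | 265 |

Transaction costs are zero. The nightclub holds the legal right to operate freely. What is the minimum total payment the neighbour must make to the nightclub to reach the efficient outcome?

Left alone the nightclub would choose level 3 (marginal profit stays positive).
Efficient level: k* = 2 (marginal profit ≥ marginal disturbance cost through 2).
The neighbour must at least cover the nightclub's forgone profit from cutting 3→2: 171 = 171.

$171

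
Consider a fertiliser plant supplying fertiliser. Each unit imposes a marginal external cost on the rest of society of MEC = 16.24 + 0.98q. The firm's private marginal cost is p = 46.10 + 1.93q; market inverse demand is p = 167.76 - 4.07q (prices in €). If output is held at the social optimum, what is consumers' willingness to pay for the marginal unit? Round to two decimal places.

P = €106.29

Social marginal cost = private MC + MEC = 62.34 + 2.91q.
Set SMC = demand: 62.34 + 2.91q = 167.76 - 4.07q → q* = 15.1032.
Consumer price on the demand curve at q*: 167.76 − 4.07×15.1032 = 106.2900.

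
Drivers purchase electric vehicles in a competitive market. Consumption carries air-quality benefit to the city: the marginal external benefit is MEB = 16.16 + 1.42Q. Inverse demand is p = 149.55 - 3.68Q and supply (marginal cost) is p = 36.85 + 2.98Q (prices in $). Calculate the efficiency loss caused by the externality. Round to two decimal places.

DWL = $154.12

Market equilibrium (private): 36.85 + 2.98Q = 149.55 - 3.68Q → Q_m = 16.9219.
Social marginal benefit = demand + MEB = 165.71 - 2.26Q.
Set SMB = MC: 165.71 - 2.26Q = 36.85 + 2.98Q → Q* = 24.5916.
Between Q* and Q_m the wedge SMB − MC runs linearly from 0 to MEB(Q_m), so the loss is a triangle.
DWL = ½ × 7.6697 × 40.1891 = 154.1192.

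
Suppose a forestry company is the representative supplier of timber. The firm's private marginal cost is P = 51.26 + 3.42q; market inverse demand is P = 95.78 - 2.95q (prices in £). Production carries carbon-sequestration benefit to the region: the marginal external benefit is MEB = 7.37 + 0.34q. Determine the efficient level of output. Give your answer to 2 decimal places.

Social marginal cost = private MC − MEB = 43.89 + 3.08q.
Set SMC = demand: 43.89 + 3.08q = 95.78 - 2.95q → q* = 8.6053.

q* = 8.61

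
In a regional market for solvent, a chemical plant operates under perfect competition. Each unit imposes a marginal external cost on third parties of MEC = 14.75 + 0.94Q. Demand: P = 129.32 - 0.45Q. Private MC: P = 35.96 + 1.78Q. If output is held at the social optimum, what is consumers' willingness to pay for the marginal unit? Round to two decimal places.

Social marginal cost = private MC + MEC = 50.71 + 2.72Q.
Set SMC = demand: 50.71 + 2.72Q = 129.32 - 0.45Q → Q* = 24.7981.
Consumer price on the demand curve at Q*: 129.32 − 0.45×24.7981 = 118.1609.

P = 118.16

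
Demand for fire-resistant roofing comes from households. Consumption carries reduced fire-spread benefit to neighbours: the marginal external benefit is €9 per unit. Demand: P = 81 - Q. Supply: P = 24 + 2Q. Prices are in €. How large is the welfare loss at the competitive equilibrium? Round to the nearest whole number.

Market equilibrium (private): 24 + 2Q = 81 - Q → Q_m = 19.0000.
Social marginal benefit = demand + MEB = 90 - Q.
Set SMB = MC: 90 - Q = 24 + 2Q → Q* = 22.0000.
The welfare-loss triangle has base |Q_m − Q*| and height MEB(Q_m) (the vertical gap between SMB and MC is zero at Q* and MEB at Q_m).
DWL = ½ × 3.0000 × 9.0000 = 13.5000.

DWL = €14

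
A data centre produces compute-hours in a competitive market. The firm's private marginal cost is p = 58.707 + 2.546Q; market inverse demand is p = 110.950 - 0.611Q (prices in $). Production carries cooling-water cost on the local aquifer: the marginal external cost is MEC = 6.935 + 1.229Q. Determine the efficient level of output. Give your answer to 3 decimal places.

Social marginal cost = private MC + MEC = 65.642 + 3.775Q.
Set SMC = demand: 65.642 + 3.775Q = 110.950 - 0.611Q → Q* = 10.3301.

Q* = 10.330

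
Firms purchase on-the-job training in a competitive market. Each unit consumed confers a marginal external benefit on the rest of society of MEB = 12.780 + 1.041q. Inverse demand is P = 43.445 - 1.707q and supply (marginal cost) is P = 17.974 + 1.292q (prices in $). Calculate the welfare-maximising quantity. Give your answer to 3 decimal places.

Social marginal benefit = demand + MEB = 56.225 - 0.666q.
Set SMB = MC: 56.225 - 0.666q = 17.974 + 1.292q → q* = 19.5358.

q* = 19.536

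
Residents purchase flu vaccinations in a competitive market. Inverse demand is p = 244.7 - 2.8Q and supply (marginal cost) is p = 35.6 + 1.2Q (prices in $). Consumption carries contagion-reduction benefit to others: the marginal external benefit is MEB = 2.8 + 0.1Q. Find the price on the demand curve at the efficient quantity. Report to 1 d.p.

P = $92.6

Social marginal benefit = demand + MEB = 247.5 - 2.7Q.
Set SMB = MC: 247.5 - 2.7Q = 35.6 + 1.2Q → Q* = 54.3333.
Consumer price on the demand curve at Q*: 244.7 − 2.8×54.3333 = 92.5668.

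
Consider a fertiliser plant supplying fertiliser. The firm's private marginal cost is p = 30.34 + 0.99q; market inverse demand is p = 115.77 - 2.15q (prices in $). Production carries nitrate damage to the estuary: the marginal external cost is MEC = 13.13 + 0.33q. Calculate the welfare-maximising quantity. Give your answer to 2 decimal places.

q* = 20.84

Social marginal cost = private MC + MEC = 43.47 + 1.32q.
Set SMC = demand: 43.47 + 1.32q = 115.77 - 2.15q → q* = 20.8357.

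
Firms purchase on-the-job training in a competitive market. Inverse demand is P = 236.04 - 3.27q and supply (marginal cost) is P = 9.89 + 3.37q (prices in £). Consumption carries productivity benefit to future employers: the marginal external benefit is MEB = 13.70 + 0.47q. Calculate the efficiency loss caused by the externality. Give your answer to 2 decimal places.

Market equilibrium (private): 9.89 + 3.37q = 236.04 - 3.27q → q_m = 34.0587.
Social marginal benefit = demand + MEB = 249.74 - 2.80q.
Set SMB = MC: 249.74 - 2.80q = 9.89 + 3.37q → q* = 38.8736.
The loss is the area between SMB and MC from q* to q_m; with linear curves that's a triangle of height MEB(q_m).
DWL = ½ × 4.8149 × 29.7076 = 71.5196.

DWL = £71.52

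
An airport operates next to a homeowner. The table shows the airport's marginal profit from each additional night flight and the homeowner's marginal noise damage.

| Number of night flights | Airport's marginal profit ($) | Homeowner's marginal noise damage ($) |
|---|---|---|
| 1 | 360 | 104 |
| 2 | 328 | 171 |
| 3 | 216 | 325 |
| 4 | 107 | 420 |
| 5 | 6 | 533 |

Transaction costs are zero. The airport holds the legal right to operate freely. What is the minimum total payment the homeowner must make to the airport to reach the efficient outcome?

$329

Left alone the airport would choose level 5 (marginal profit stays positive).
Efficient level: k* = 2 (marginal profit ≥ marginal noise damage through 2).
The homeowner must at least cover the airport's forgone profit from cutting 5→2: 216 + 107 + 6 = 329.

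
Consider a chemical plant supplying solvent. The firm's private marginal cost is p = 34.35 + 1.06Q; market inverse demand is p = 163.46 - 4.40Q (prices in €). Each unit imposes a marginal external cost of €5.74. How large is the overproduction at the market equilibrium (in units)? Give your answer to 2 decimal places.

1.05 units

Market equilibrium (private): 34.35 + 1.06Q = 163.46 - 4.40Q → Q_m = 23.6465.
Social marginal cost = private MC + MEC = 40.09 + 1.06Q.
Set SMC = demand: 40.09 + 1.06Q = 163.46 - 4.40Q → Q* = 22.5952.
Gap = |23.6465 − 22.5952| = 1.0513.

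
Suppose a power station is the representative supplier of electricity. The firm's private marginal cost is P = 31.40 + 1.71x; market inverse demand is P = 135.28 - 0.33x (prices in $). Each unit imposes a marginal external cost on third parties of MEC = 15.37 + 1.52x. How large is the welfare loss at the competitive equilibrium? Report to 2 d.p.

Market equilibrium (private): 31.40 + 1.71x = 135.28 - 0.33x → x_m = 50.9216.
Social marginal cost = private MC + MEC = 46.77 + 3.23x.
Set SMC = demand: 46.77 + 3.23x = 135.28 - 0.33x → x* = 24.8624.
Height of the DWL triangle at x_m is SMC(x_m) − demand(x_m) = MEC(x_m) = 92.7708.
DWL = ½ × 26.0592 × 92.7708 = 1208.7664.

DWL = $1208.77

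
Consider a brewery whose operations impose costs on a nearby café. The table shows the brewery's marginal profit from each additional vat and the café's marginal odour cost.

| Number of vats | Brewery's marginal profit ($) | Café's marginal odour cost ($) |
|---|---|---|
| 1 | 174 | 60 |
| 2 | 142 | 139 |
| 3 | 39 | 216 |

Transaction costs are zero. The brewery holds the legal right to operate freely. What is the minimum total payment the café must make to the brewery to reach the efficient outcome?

Left alone the brewery would choose level 3 (marginal profit stays positive).
Efficient level: k* = 2 (marginal profit ≥ marginal odour cost through 2).
The café must at least cover the brewery's forgone profit from cutting 3→2: 39 = 39.

$39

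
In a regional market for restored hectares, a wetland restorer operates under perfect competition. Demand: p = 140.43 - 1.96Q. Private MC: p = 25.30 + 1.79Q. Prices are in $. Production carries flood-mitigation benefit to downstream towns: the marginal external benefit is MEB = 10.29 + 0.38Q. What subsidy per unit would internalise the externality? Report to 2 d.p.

Social marginal cost = private MC − MEB = 15.01 + 1.41Q.
Set SMC = demand: 15.01 + 1.41Q = 140.43 - 1.96Q → Q* = 37.2166.
The Pigouvian subsidy equals MEB at Q*: 10.29 + 0.38×37.2166 = 24.4323.

subsidy = $24.43 per unit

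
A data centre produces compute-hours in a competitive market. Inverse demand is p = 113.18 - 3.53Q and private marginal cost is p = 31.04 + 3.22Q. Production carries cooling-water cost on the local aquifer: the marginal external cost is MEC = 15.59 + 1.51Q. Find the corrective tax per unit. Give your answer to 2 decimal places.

tax = 27.76 per unit

Social marginal cost = private MC + MEC = 46.63 + 4.73Q.
Set SMC = demand: 46.63 + 4.73Q = 113.18 - 3.53Q → Q* = 8.0569.
The Pigouvian tax equals MEC at Q*: 15.59 + 1.51×8.0569 = 27.7559.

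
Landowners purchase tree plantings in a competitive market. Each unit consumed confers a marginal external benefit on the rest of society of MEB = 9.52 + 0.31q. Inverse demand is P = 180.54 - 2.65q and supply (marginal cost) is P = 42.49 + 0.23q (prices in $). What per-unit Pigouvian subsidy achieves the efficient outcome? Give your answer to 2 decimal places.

Social marginal benefit = demand + MEB = 190.06 - 2.34q.
Set SMB = MC: 190.06 - 2.34q = 42.49 + 0.23q → q* = 57.4202.
The Pigouvian subsidy equals MEB at q*: 9.52 + 0.31×57.4202 = 27.3203.

subsidy = $27.32 per unit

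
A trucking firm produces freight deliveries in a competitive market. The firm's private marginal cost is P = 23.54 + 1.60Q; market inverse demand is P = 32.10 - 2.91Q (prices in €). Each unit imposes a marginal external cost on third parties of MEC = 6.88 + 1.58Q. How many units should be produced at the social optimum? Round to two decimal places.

Social marginal cost = private MC + MEC = 30.42 + 3.18Q.
Set SMC = demand: 30.42 + 3.18Q = 32.10 - 2.91Q → Q* = 0.2759.

Q* = 0.28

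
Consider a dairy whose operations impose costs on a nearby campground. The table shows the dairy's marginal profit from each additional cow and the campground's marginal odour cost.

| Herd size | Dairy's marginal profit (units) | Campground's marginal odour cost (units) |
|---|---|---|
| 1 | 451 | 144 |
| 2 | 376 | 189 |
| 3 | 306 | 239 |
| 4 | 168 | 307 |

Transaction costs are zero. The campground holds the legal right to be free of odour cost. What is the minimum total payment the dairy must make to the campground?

572

Efficient level: marginal profit ≥ marginal odour cost through level 3, so k* = 3.
With the campground holding the right, the dairy must at least compensate total damage at k*: 144 + 189 + 239 = 572.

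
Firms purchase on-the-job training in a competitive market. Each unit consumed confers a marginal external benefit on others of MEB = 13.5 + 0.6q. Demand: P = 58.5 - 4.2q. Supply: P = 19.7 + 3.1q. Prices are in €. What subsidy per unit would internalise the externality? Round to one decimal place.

Social marginal benefit = demand + MEB = 72.0 - 3.6q.
Set SMB = MC: 72.0 - 3.6q = 19.7 + 3.1q → q* = 7.8060.
The Pigouvian subsidy equals MEB at q*: 13.5 + 0.6×7.8060 = 18.1836.

subsidy = €18.2 per unit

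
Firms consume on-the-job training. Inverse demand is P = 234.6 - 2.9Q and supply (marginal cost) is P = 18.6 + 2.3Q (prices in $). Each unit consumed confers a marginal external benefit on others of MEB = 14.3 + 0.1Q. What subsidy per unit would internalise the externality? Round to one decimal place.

Social marginal benefit = demand + MEB = 248.9 - 2.8Q.
Set SMB = MC: 248.9 - 2.8Q = 18.6 + 2.3Q → Q* = 45.1569.
The Pigouvian subsidy equals MEB at Q*: 14.3 + 0.1×45.1569 = 18.8157.

subsidy = $18.8 per unit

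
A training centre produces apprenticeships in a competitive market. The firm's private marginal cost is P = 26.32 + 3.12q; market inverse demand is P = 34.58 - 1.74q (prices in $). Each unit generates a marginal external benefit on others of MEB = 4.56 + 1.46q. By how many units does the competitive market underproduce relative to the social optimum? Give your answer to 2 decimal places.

Market equilibrium (private): 26.32 + 3.12q = 34.58 - 1.74q → q_m = 1.6996.
Social marginal cost = private MC − MEB = 21.76 + 1.66q.
Set SMC = demand: 21.76 + 1.66q = 34.58 - 1.74q → q* = 3.7706.
Gap = |1.6996 − 3.7706| = 2.0710.

2.07 units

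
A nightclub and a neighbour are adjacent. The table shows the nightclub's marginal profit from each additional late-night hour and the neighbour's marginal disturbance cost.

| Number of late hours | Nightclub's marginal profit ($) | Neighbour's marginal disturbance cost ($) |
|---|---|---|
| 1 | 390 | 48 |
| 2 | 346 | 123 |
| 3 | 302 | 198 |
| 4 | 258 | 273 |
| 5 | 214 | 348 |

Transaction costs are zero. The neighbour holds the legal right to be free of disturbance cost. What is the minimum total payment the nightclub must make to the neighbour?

Efficient level: marginal profit ≥ marginal disturbance cost through level 3, so k* = 3.
With the neighbour holding the right, the nightclub must at least compensate total damage at k*: 48 + 123 + 198 = 369.

$369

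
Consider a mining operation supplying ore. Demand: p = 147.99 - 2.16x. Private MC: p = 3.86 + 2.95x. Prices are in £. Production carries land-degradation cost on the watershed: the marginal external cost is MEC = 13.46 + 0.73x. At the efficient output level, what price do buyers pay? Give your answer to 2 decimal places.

P = £99.66

Social marginal cost = private MC + MEC = 17.32 + 3.68x.
Set SMC = demand: 17.32 + 3.68x = 147.99 - 2.16x → x* = 22.3750.
Consumer price on the demand curve at x*: 147.99 − 2.16×22.3750 = 99.6600.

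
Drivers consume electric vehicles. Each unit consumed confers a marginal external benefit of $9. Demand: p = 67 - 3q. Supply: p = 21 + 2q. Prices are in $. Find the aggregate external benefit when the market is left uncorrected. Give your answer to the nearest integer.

Market equilibrium (private): 21 + 2q = 67 - 3q → q_m = 9.2000.
Total external benefit = MEB × q_m = 9 × 9.2000 = 82.8000.

$83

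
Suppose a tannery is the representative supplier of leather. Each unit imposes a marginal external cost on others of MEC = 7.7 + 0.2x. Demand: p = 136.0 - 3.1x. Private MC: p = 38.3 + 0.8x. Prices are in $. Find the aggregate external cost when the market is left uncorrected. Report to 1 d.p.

Market equilibrium (private): 38.3 + 0.8x = 136.0 - 3.1x → x_m = 25.0513.
Total external cost = ∫₀^{x_m} (7.7 + 0.2x) dx = 7.7×25.0513 + ½×0.2×25.0513² = 255.6518.

$255.7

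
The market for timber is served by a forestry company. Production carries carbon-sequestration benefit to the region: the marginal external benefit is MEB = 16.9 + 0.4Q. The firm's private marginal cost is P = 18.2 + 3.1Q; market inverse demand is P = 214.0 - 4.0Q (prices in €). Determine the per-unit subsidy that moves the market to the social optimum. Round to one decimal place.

subsidy = €29.6 per unit

Social marginal cost = private MC − MEB = 1.3 + 2.7Q.
Set SMC = demand: 1.3 + 2.7Q = 214.0 - 4.0Q → Q* = 31.7463.
The Pigouvian subsidy equals MEB at Q*: 16.9 + 0.4×31.7463 = 29.5985.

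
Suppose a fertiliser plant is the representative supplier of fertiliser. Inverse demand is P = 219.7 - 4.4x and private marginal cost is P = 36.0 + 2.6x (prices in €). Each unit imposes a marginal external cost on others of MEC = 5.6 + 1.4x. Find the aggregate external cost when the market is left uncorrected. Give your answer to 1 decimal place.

€629.0

Market equilibrium (private): 36.0 + 2.6x = 219.7 - 4.4x → x_m = 26.2429.
Total external cost = ∫₀^{x_m} (5.6 + 1.4x) dx = 5.6×26.2429 + ½×1.4×26.2429² = 629.0431.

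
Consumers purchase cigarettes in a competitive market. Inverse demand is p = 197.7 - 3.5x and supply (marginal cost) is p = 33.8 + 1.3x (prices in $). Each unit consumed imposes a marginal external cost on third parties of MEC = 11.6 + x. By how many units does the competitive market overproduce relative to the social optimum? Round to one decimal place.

7.9 units

Market equilibrium (private): 33.8 + 1.3x = 197.7 - 3.5x → x_m = 34.1458.
Social marginal benefit = demand − MEC = 186.1 - 4.5x.
Set SMB = MC: 186.1 - 4.5x = 33.8 + 1.3x → x* = 26.2586.
Gap = |34.1458 − 26.2586| = 7.8872.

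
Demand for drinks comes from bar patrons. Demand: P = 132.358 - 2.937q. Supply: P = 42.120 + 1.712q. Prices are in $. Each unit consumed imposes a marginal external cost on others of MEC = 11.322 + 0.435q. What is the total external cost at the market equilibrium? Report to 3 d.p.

Market equilibrium (private): 42.120 + 1.712q = 132.358 - 2.937q → q_m = 19.4102.
Total external cost = ∫₀^{q_m} (11.322 + 0.435q) dq = 11.322×19.4102 + ½×0.435×19.4102² = 301.7067.

$301.707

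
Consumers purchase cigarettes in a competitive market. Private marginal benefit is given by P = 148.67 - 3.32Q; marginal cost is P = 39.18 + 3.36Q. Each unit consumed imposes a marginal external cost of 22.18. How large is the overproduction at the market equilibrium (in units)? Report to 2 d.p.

Market equilibrium (private): 39.18 + 3.36Q = 148.67 - 3.32Q → Q_m = 16.3907.
Social marginal benefit = demand − MEC = 126.49 - 3.32Q.
Set SMB = MC: 126.49 - 3.32Q = 39.18 + 3.36Q → Q* = 13.0704.
Gap = |16.3907 − 13.0704| = 3.3203.

3.32 units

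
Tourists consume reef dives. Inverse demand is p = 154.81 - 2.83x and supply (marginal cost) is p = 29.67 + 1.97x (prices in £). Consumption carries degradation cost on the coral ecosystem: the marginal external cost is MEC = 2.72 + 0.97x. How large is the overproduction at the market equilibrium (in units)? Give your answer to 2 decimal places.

Market equilibrium (private): 29.67 + 1.97x = 154.81 - 2.83x → x_m = 26.0708.
Social marginal benefit = demand − MEC = 152.09 - 3.80x.
Set SMB = MC: 152.09 - 3.80x = 29.67 + 1.97x → x* = 21.2166.
Gap = |26.0708 − 21.2166| = 4.8542.

4.85 units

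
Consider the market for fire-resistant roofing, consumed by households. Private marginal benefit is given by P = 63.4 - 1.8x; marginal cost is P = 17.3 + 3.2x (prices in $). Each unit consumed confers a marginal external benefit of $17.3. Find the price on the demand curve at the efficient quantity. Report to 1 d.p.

P = $40.6

Social marginal benefit = demand + MEB = 80.7 - 1.8x.
Set SMB = MC: 80.7 - 1.8x = 17.3 + 3.2x → x* = 12.6800.
Consumer price on the demand curve at x*: 63.4 − 1.8×12.6800 = 40.5760.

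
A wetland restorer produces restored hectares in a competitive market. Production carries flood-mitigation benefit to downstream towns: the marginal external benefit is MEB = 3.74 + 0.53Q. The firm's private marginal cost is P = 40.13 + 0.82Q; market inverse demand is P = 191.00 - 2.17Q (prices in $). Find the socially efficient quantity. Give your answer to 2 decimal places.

Q* = 62.85

Social marginal cost = private MC − MEB = 36.39 + 0.29Q.
Set SMC = demand: 36.39 + 0.29Q = 191.00 - 2.17Q → Q* = 62.8496.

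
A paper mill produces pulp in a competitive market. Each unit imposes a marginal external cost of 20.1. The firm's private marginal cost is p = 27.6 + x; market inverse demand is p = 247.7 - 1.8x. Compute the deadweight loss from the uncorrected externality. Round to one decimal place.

DWL = 72.1

Market equilibrium (private): 27.6 + x = 247.7 - 1.8x → x_m = 78.6071.
Social marginal cost = private MC + MEC = 47.7 + x.
Set SMC = demand: 47.7 + x = 247.7 - 1.8x → x* = 71.4286.
The loss is the area between SMC and demand from x* to x_m; with linear curves that's a triangle of height MEC(x_m).
DWL = ½ × 7.1785 × 20.1000 = 72.1439.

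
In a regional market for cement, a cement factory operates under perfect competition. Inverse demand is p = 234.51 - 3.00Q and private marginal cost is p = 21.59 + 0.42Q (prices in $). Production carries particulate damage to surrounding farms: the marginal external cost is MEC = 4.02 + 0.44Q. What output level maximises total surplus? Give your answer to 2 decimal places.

Social marginal cost = private MC + MEC = 25.61 + 0.86Q.
Set SMC = demand: 25.61 + 0.86Q = 234.51 - 3.00Q → Q* = 54.1192.

Q* = 54.12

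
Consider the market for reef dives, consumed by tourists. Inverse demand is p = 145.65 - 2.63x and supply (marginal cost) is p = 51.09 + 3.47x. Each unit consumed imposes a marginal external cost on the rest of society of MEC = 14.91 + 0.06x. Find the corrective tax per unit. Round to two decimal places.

tax = 15.69 per unit

Social marginal benefit = demand − MEC = 130.74 - 2.69x.
Set SMB = MC: 130.74 - 2.69x = 51.09 + 3.47x → x* = 12.9302.
The Pigouvian tax equals MEC at x*: 14.91 + 0.06×12.9302 = 15.6858.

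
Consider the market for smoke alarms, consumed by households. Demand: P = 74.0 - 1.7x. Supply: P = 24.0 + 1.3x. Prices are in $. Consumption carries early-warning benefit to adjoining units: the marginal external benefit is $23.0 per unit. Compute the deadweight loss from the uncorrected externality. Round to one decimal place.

DWL = $88.2

Market equilibrium (private): 24.0 + 1.3x = 74.0 - 1.7x → x_m = 16.6667.
Social marginal benefit = demand + MEB = 97.0 - 1.7x.
Set SMB = MC: 97.0 - 1.7x = 24.0 + 1.3x → x* = 24.3333.
Height of the DWL triangle at x_m is SMB(x_m) − MC(x_m) = MEB(x_m) = 23.0000.
DWL = ½ × 7.6666 × 23.0000 = 88.1659.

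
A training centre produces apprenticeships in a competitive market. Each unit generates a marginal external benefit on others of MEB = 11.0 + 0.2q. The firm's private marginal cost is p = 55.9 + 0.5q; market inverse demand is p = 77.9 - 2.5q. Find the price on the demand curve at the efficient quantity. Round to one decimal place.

P = 48.4

Social marginal cost = private MC − MEB = 44.9 + 0.3q.
Set SMC = demand: 44.9 + 0.3q = 77.9 - 2.5q → q* = 11.7857.
Consumer price on the demand curve at q*: 77.9 − 2.5×11.7857 = 48.4358.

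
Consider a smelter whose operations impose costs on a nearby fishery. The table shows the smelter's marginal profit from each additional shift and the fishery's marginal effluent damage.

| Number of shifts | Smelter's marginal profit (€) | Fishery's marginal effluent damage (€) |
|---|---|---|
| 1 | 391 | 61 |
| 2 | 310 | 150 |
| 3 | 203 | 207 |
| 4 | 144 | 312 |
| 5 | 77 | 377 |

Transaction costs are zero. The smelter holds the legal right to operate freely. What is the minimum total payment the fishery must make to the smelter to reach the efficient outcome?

Left alone the smelter would choose level 5 (marginal profit stays positive).
Efficient level: k* = 2 (marginal profit ≥ marginal effluent damage through 2).
The fishery must at least cover the smelter's forgone profit from cutting 5→2: 203 + 144 + 77 = 424.

€424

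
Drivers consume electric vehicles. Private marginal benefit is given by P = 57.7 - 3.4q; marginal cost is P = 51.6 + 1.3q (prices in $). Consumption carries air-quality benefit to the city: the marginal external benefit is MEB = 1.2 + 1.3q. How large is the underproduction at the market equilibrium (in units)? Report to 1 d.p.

0.8 units

Market equilibrium (private): 51.6 + 1.3q = 57.7 - 3.4q → q_m = 1.2979.
Social marginal benefit = demand + MEB = 58.9 - 2.1q.
Set SMB = MC: 58.9 - 2.1q = 51.6 + 1.3q → q* = 2.1471.
Gap = |1.2979 − 2.1471| = 0.8492.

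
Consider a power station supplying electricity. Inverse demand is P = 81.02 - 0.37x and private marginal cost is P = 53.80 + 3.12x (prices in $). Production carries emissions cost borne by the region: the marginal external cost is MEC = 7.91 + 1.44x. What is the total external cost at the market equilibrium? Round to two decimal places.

Market equilibrium (private): 53.80 + 3.12x = 81.02 - 0.37x → x_m = 7.7994.
Total external cost = ∫₀^{x_m} (7.91 + 1.44x) dx = 7.91×7.7994 + ½×1.44×7.7994² = 105.4913.

$105.49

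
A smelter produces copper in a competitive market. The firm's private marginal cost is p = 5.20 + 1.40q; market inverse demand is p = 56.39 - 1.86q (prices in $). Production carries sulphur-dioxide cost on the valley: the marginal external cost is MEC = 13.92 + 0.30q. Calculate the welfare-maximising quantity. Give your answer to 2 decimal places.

q* = 10.47

Social marginal cost = private MC + MEC = 19.12 + 1.70q.
Set SMC = demand: 19.12 + 1.70q = 56.39 - 1.86q → q* = 10.4691.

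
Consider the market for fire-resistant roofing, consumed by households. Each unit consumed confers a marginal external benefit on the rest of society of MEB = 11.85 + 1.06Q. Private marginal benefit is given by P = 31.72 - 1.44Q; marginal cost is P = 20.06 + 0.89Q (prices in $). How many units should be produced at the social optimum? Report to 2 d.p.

Social marginal benefit = demand + MEB = 43.57 - 0.38Q.
Set SMB = MC: 43.57 - 0.38Q = 20.06 + 0.89Q → Q* = 18.5118.

Q* = 18.51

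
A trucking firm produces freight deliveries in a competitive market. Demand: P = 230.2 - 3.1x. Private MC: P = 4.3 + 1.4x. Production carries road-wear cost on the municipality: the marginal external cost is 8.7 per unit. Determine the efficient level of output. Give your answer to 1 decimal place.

Social marginal cost = private MC + MEC = 13.0 + 1.4x.
Set SMC = demand: 13.0 + 1.4x = 230.2 - 3.1x → x* = 48.2667.

x* = 48.3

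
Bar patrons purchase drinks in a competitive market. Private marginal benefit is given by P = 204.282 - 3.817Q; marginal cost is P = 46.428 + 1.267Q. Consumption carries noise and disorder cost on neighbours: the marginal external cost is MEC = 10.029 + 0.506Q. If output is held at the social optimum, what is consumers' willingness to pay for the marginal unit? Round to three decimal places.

Social marginal benefit = demand − MEC = 194.253 - 4.323Q.
Set SMB = MC: 194.253 - 4.323Q = 46.428 + 1.267Q → Q* = 26.4445.
Consumer price on the demand curve at Q*: 204.282 − 3.817×26.4445 = 103.3433.

P = 103.343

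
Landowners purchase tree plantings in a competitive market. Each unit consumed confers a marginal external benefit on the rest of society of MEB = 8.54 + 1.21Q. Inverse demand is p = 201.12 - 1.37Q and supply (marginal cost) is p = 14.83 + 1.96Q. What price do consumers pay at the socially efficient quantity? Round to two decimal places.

Social marginal benefit = demand + MEB = 209.66 - 0.16Q.
Set SMB = MC: 209.66 - 0.16Q = 14.83 + 1.96Q → Q* = 91.9009.
Consumer price on the demand curve at Q*: 201.12 − 1.37×91.9009 = 75.2158.

P = 75.22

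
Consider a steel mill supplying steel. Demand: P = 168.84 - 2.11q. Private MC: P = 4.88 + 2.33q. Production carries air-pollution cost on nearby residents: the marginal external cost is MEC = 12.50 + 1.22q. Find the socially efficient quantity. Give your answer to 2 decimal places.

Social marginal cost = private MC + MEC = 17.38 + 3.55q.
Set SMC = demand: 17.38 + 3.55q = 168.84 - 2.11q → q* = 26.7597.

q* = 26.76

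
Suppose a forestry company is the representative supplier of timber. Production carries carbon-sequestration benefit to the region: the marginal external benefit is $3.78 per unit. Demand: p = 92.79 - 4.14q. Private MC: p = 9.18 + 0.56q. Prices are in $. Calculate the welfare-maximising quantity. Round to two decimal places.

Social marginal cost = private MC − MEB = 5.40 + 0.56q.
Set SMC = demand: 5.40 + 0.56q = 92.79 - 4.14q → q* = 18.5936.

q* = 18.59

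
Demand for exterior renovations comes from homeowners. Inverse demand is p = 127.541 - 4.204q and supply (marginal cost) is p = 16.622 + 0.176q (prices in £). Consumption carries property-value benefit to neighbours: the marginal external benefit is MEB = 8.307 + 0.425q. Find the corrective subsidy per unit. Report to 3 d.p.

Social marginal benefit = demand + MEB = 135.848 - 3.779q.
Set SMB = MC: 135.848 - 3.779q = 16.622 + 0.176q → q* = 30.1456.
The Pigouvian subsidy equals MEB at q*: 8.307 + 0.425×30.1456 = 21.1189.

subsidy = £21.119 per unit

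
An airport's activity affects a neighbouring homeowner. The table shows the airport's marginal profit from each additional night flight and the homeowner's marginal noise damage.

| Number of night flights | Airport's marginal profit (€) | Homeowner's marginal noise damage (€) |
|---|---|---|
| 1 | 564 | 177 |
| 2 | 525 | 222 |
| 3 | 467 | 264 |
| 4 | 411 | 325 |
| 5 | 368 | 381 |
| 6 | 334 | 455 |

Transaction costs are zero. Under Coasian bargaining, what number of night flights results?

Bargaining reaches the level where marginal profit last exceeds marginal noise damage.
That holds through level 4 (411 ≥ 325) but not at 5 (368 < 381).

4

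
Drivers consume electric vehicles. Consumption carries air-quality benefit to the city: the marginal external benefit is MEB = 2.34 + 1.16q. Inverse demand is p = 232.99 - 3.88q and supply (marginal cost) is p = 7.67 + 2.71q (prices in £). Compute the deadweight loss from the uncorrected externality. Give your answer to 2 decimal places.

DWL = £162.44

Market equilibrium (private): 7.67 + 2.71q = 232.99 - 3.88q → q_m = 34.1912.
Social marginal benefit = demand + MEB = 235.33 - 2.72q.
Set SMB = MC: 235.33 - 2.72q = 7.67 + 2.71q → q* = 41.9263.
The welfare-loss triangle has base |q_m − q*| and height MEB(q_m) (the vertical gap between SMB and MC is zero at q* and MEB at q_m).
DWL = ½ × 7.7351 × 42.0018 = 162.4441.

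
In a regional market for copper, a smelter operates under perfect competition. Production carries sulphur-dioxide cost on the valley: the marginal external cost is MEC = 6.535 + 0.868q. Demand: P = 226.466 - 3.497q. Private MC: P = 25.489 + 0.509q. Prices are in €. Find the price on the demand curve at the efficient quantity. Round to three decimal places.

Social marginal cost = private MC + MEC = 32.024 + 1.377q.
Set SMC = demand: 32.024 + 1.377q = 226.466 - 3.497q → q* = 39.8937.
Consumer price on the demand curve at q*: 226.466 − 3.497×39.8937 = 86.9577.

P = €86.958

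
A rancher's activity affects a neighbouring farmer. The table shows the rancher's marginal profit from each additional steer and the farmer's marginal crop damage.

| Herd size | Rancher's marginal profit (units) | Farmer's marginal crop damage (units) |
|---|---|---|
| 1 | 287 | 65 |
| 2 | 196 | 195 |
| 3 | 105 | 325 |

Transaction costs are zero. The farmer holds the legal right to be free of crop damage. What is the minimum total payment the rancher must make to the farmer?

Efficient level: marginal profit ≥ marginal crop damage through level 2, so k* = 2.
With the farmer holding the right, the rancher must at least compensate total damage at k*: 65 + 195 = 260.

260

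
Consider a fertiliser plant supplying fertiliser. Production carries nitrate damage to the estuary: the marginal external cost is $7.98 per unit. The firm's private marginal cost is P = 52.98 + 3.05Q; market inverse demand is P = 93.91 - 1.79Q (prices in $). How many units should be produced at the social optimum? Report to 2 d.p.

Social marginal cost = private MC + MEC = 60.96 + 3.05Q.
Set SMC = demand: 60.96 + 3.05Q = 93.91 - 1.79Q → Q* = 6.8079.

Q* = 6.81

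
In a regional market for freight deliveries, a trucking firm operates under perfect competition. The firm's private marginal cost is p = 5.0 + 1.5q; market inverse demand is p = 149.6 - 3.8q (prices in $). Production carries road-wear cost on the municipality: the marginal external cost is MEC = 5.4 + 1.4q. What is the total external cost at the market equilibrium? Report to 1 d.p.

Market equilibrium (private): 5.0 + 1.5q = 149.6 - 3.8q → q_m = 27.2830.
Total external cost = ∫₀^{q_m} (5.4 + 1.4q) dq = 5.4×27.2830 + ½×1.4×27.2830² = 668.3817.

$668.4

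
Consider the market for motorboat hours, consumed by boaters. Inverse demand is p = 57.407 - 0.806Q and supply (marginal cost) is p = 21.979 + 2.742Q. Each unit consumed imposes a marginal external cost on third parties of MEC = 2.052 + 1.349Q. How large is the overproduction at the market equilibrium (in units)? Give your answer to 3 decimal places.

Market equilibrium (private): 21.979 + 2.742Q = 57.407 - 0.806Q → Q_m = 9.9853.
Social marginal benefit = demand − MEC = 55.355 - 2.155Q.
Set SMB = MC: 55.355 - 2.155Q = 21.979 + 2.742Q → Q* = 6.8156.
Gap = |9.9853 − 6.8156| = 3.1697.

3.170 units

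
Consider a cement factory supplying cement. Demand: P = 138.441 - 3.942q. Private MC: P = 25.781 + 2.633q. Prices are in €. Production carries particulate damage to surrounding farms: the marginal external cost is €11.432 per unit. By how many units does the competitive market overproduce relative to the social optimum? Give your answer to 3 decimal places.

Market equilibrium (private): 25.781 + 2.633q = 138.441 - 3.942q → q_m = 17.1346.
Social marginal cost = private MC + MEC = 37.213 + 2.633q.
Set SMC = demand: 37.213 + 2.633q = 138.441 - 3.942q → q* = 15.3959.
Gap = |17.1346 − 15.3959| = 1.7387.

1.739 units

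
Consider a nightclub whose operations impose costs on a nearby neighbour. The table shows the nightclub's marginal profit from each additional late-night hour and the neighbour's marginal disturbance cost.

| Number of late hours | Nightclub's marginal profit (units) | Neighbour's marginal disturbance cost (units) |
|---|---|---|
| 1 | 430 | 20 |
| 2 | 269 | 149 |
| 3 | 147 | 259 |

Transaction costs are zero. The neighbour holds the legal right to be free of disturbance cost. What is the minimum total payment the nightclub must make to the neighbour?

169

Efficient level: marginal profit ≥ marginal disturbance cost through level 2, so k* = 2.
With the neighbour holding the right, the nightclub must at least compensate total damage at k*: 20 + 149 = 169.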